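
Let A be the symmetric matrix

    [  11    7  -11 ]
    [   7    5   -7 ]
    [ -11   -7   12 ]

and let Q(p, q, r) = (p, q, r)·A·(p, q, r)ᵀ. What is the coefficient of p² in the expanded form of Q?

The coefficient of p² is the diagonal entry A[1,1] = 11.

11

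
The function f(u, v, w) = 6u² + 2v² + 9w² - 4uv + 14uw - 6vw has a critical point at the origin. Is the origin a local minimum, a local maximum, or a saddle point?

The Hessian at the origin is H = [[12, -4, 14], [-4, 4, -6], [14, -6, 18]].
An LDLᵀ factorisation of H has diagonal entries 12, 8/3, 1.
So there are 3 positive pivots.
H is positive definite, so the origin is a strict local minimum.

local minimum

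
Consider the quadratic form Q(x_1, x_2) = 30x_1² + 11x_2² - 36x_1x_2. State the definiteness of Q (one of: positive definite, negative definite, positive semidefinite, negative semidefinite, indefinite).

positive definite

Write A = [[30, -18], [-18, 11]].
An LDLᵀ factorisation of A has diagonal entries 30, 1/5.
That gives 2 positive pivots.
Hence Q is positive definite.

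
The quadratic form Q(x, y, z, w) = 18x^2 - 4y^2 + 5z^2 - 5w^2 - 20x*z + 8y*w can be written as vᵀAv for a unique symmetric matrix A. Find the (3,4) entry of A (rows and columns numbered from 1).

0

The coefficient of z·w in Q is 0. For a symmetric A this equals A[3,4] + A[4,3] = 2·A[3,4].
So A[3,4] = 0/2 = 0.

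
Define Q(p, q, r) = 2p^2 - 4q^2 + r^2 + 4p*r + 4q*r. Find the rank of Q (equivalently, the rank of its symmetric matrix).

The associated matrix is A = [[2, 0, 2], [0, -4, 2], [2, 2, 1]].
Symmetric row and column elimination reduces A to a congruent diagonal form with pivots 2, -4, 0.
Counting signs: 1 positive, 1 negative, 1 zero.
The rank is the number of nonzero pivots: 2.

2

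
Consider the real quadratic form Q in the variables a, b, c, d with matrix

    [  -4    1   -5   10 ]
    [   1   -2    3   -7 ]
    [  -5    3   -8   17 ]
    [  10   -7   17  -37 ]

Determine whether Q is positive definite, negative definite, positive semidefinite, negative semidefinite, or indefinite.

Symmetric row and column elimination reduces A to a congruent diagonal form with pivots -4, -7/4, 0, -3/7.
So there are 3 negative, 1 zero pivots.
Hence Q is negative semidefinite.

negative semidefinite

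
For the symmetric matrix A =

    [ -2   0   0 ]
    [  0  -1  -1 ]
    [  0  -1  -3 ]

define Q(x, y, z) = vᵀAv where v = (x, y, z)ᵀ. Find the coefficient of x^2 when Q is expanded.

-2

The coefficient of x^2 is the diagonal entry A[1,1] = -2.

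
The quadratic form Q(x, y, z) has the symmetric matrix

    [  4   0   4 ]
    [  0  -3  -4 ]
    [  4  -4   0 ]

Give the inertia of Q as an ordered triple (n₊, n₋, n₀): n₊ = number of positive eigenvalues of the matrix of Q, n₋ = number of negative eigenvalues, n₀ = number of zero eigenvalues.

(2, 1, 0)

Congruent diagonalization of A (simultaneous row and column reduction) yields pivots 4, -3, 4/3.
So there are 2 positive, 1 negative pivots.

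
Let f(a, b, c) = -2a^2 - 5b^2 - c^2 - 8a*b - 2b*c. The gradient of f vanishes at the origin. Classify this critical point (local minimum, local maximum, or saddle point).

The Hessian at the origin is H = [[-4, -8, 0], [-8, -10, -2], [0, -2, -2]].
Congruent diagonalization of H (simultaneous row and column reduction) yields pivots -4, 6, -8/3.
That gives 1 positive, 2 negative pivots.
H is indefinite, so the origin is a saddle point.

saddle point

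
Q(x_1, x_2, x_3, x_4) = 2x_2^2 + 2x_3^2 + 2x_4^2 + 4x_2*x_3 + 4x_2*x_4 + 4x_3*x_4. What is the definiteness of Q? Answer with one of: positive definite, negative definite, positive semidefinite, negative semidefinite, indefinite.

The symmetric matrix is A = [[0, 0, 0, 0], [0, 2, 2, 2], [0, 2, 2, 2], [0, 2, 2, 2]].
Symmetric row and column elimination reduces A to a congruent diagonal form with pivots 0, 2, 0, 0.
Counting signs: 1 positive, 3 zero.
Hence Q is positive semidefinite.

positive semidefinite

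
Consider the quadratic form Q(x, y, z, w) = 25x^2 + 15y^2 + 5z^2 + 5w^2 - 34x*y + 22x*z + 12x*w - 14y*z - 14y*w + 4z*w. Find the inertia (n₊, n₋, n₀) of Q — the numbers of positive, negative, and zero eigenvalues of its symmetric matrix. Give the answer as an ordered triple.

(4, 0, 0)

The associated matrix is A = [[25, -17, 11, 6], [-17, 15, -7, -7], [11, -7, 5, 2], [6, -7, 2, 5]].
Row-reducing A symmetrically gives the diagonal entries 25, 86/25, 4/43, 1/2.
That gives 4 positive pivots.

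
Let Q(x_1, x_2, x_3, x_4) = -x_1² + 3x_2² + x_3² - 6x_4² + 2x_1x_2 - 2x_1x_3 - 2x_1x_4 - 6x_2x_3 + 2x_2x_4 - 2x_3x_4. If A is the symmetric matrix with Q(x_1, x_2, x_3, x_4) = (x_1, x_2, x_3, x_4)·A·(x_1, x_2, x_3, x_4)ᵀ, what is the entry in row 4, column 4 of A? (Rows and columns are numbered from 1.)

-6

The coefficient of x_4² in Q is -6, and that is exactly A[4,4].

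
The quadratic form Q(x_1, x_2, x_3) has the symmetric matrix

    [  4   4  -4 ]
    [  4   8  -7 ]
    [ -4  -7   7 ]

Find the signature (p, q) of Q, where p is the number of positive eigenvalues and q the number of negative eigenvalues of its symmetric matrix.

(3, 0)

Symmetric row and column elimination reduces A to a congruent diagonal form with pivots 4, 4, 3/4.
That gives 3 positive pivots.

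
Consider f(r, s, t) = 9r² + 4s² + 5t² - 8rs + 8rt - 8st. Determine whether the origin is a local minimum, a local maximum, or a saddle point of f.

The Hessian at the origin is H = [[18, -8, 8], [-8, 8, -8], [8, -8, 10]].
Row-reducing H symmetrically gives the diagonal entries 18, 40/9, 2.
That gives 3 positive pivots.
H is positive definite, so the origin is a strict local minimum.

local minimum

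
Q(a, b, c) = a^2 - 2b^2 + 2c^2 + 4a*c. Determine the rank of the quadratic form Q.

The associated matrix is A = [[1, 0, 2], [0, -2, 0], [2, 0, 2]].
Applying the same elementary operations to the rows and columns of A produces a congruent diagonal matrix with entries 1, -2, -2.
That gives 1 positive, 2 negative pivots.
The rank is the number of nonzero pivots: 3.

3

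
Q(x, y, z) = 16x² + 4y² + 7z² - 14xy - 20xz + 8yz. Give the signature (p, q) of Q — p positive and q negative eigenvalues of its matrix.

The associated matrix is A = [[16, -7, -10], [-7, 4, 4], [-10, 4, 7]].
Applying the same elementary operations to the rows and columns of A produces a congruent diagonal matrix with entries 16, 15/16, 3/5.
Counting signs: 3 positive.

(3, 0)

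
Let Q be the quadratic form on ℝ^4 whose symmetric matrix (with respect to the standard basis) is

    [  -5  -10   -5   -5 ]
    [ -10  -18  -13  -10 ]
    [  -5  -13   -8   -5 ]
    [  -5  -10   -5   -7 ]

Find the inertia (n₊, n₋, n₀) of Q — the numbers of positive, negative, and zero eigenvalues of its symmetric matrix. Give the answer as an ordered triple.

Symmetric row and column elimination reduces A to a congruent diagonal form with pivots -5, 2, -15/2, -2.
Counting signs: 1 positive, 3 negative.

(1, 3, 0)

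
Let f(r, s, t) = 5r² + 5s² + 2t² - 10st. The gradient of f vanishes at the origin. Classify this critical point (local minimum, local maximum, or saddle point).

The Hessian at the origin is H = [[10, 0, 0], [0, 10, -10], [0, -10, 4]].
Applying the same elementary operations to the rows and columns of H produces a congruent diagonal matrix with entries 10, 10, -6.
That gives 2 positive, 1 negative pivots.
H is indefinite, so the origin is a saddle point.

saddle point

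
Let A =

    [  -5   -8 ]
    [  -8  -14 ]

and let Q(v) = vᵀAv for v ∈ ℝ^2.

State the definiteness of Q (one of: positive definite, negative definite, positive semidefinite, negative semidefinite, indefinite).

negative definite

Leading principal minors: Δ_1 = -5, Δ_2 = 6.
The signs alternate starting with Δ_1 < 0, so by Sylvester's criterion Q is negative definite.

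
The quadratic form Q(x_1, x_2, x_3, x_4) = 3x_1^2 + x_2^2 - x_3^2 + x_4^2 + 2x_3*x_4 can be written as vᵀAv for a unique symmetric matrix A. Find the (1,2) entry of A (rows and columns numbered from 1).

0

The coefficient of x_1·x_2 in Q is 0. For a symmetric A this equals A[1,2] + A[2,1] = 2·A[1,2].
So A[1,2] = 0/2 = 0.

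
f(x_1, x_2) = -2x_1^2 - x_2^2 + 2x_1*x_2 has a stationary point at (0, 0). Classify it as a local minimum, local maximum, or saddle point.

The Hessian at the origin is H = [[-4, 2], [2, -2]].
det H = -4·-2 − (2)² = 4 > 0 and H[1,1] = -4 < 0, so H is negative definite.
Therefore the origin is a local maximum.

local maximum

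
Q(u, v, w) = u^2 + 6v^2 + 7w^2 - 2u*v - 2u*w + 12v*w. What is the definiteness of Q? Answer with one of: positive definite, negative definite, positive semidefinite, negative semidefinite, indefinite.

The associated matrix is A = [[1, -1, -1], [-1, 6, 6], [-1, 6, 7]].
Applying the same elementary operations to the rows and columns of A produces a congruent diagonal matrix with entries 1, 5, 1.
That gives 3 positive pivots.
Hence Q is positive definite.

positive definite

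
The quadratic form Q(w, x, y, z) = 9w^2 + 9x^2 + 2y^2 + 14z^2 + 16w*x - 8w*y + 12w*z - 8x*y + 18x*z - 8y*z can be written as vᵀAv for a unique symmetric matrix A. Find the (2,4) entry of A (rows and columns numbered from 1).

9

The coefficient of x·z in Q is 18. For a symmetric A this equals A[2,4] + A[4,2] = 2·A[2,4].
So A[2,4] = 18/2 = 9.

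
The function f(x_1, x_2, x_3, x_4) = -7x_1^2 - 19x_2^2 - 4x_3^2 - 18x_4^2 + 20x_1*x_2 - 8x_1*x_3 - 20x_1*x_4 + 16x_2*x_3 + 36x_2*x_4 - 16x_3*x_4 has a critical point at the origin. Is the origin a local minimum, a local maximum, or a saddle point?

local maximum

The Hessian at the origin is H = [[-14, 20, -8, -20], [20, -38, 16, 36], [-8, 16, -8, -16], [-20, 36, -16, -36]].
Row-reducing H symmetrically gives the diagonal entries -14, -66/7, -40/33, -4/5.
Counting signs: 4 negative.
H is negative definite, so the origin is a strict local maximum.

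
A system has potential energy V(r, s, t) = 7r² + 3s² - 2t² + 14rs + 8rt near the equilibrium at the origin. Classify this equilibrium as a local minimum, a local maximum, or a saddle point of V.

The Hessian at the origin is H = [[14, 14, 8], [14, 6, 0], [8, 0, -4]].
Congruent diagonalization of H (simultaneous row and column reduction) yields pivots 14, -8, -4/7.
So there are 1 positive, 2 negative pivots.
H is indefinite, so the origin is a saddle point.

saddle point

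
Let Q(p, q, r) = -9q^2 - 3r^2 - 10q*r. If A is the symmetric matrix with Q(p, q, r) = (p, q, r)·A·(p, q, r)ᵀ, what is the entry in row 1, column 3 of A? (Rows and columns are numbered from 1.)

0

The coefficient of p·r in Q is 0. For a symmetric A this equals A[1,3] + A[3,1] = 2·A[1,3].
So A[1,3] = 0/2 = 0.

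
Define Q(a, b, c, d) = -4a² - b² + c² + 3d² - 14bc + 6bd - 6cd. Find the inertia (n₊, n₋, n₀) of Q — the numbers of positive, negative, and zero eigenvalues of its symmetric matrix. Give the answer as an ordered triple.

The symmetric matrix is A = [[-4, 0, 0, 0], [0, -1, -7, 3], [0, -7, 1, -3], [0, 3, -3, 3]].
Row-reducing A symmetrically gives the diagonal entries -4, -1, 50, 12/25.
So there are 2 positive, 2 negative pivots.

(2, 2, 0)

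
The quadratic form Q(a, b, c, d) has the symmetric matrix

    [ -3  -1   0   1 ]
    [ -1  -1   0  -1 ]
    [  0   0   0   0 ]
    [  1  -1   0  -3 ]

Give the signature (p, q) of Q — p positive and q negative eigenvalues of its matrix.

(0, 2)

Applying the same elementary operations to the rows and columns of A produces a congruent diagonal matrix with entries -3, -2/3, 0, 0.
That gives 2 negative, 2 zero pivots.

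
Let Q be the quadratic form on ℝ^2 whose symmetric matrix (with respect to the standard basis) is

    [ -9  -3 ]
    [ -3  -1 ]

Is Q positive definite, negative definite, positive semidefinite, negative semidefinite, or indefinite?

negative semidefinite

Symmetric row and column elimination reduces A to a congruent diagonal form with pivots -9, 0.
Counting signs: 1 negative, 1 zero.
Hence Q is negative semidefinite.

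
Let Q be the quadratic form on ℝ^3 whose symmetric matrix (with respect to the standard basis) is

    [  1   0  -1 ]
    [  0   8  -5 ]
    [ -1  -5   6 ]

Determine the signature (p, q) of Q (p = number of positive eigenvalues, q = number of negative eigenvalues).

Congruent diagonalization of A (simultaneous row and column reduction) yields pivots 1, 8, 15/8.
Counting signs: 3 positive.

(3, 0)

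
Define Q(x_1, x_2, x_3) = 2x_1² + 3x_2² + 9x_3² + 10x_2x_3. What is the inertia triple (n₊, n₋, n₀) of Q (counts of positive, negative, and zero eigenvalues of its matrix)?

The associated matrix is A = [[2, 0, 0], [0, 3, 5], [0, 5, 9]].
Congruent diagonalization of A (simultaneous row and column reduction) yields pivots 2, 3, 2/3.
Counting signs: 3 positive.

(3, 0, 0)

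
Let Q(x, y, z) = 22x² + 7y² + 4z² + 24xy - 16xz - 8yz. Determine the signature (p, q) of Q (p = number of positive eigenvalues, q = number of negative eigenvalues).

Write A = [[22, 12, -8], [12, 7, -4], [-8, -4, 4]].
Applying the same elementary operations to the rows and columns of A produces a congruent diagonal matrix with entries 22, 5/11, 4/5.
Counting signs: 3 positive.

(3, 0)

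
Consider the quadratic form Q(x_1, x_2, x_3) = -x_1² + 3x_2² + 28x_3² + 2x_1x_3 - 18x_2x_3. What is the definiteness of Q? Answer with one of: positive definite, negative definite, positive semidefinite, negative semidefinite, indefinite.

indefinite

Write A = [[-1, 0, 1], [0, 3, -9], [1, -9, 28]].
Row-reducing A symmetrically gives the diagonal entries -1, 3, 2.
Counting signs: 2 positive, 1 negative.
Hence Q is indefinite.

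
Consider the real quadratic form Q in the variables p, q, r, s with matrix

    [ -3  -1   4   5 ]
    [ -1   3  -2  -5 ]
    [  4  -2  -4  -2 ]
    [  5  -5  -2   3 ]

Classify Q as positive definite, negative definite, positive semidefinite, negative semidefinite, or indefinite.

Symmetric row and column elimination reduces A to a congruent diagonal form with pivots -3, 10/3, -2, 0.
So there are 1 positive, 2 negative, 1 zero pivots.
Hence Q is indefinite.

indefinite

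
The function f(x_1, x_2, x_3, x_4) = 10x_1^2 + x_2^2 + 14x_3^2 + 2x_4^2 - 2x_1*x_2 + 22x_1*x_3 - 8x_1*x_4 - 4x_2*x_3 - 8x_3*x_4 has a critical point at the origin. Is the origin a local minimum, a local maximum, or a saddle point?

local minimum

The Hessian at the origin is H = [[20, -2, 22, -8], [-2, 2, -4, 0], [22, -4, 28, -8], [-8, 0, -8, 4]].
Row-reducing H symmetrically gives the diagonal entries 20, 9/5, 2, 4/9.
Counting signs: 4 positive.
H is positive definite, so the origin is a strict local minimum.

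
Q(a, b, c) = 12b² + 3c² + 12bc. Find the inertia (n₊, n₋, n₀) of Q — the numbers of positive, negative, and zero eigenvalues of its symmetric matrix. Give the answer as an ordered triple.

(1, 0, 2)

The associated matrix is A = [[0, 0, 0], [0, 12, 6], [0, 6, 3]].
Symmetric row and column elimination reduces A to a congruent diagonal form with pivots 0, 12, 0.
That gives 1 positive, 2 zero pivots.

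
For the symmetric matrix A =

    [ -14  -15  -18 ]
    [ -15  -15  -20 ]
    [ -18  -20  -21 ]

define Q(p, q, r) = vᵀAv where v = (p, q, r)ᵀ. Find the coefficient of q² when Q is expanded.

-15

The coefficient of q² is the diagonal entry A[2,2] = -15.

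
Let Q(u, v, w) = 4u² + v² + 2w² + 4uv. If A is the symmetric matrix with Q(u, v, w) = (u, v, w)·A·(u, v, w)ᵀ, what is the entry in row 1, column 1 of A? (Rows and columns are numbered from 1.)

4

The coefficient of u² in Q is 4, and that is exactly A[1,1].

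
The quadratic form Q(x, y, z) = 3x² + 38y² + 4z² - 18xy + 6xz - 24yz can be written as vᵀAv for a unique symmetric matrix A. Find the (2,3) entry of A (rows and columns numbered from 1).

-12

The coefficient of y·z in Q is -24. For a symmetric A this equals A[2,3] + A[3,2] = 2·A[2,3].
So A[2,3] = -24/2 = -12.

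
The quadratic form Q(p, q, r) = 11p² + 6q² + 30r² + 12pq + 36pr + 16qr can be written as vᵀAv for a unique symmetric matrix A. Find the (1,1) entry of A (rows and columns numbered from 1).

The coefficient of p² in Q is 11, and that is exactly A[1,1].

11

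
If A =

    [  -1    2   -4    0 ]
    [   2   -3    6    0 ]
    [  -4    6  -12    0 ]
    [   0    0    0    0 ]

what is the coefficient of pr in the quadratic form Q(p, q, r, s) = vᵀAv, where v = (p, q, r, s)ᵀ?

The coefficient of pr is A[1,3] + A[3,1] = 2·(-4) = -8.

-8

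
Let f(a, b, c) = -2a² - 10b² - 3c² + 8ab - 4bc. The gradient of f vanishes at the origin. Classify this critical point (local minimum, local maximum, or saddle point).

The Hessian at the origin is H = [[-4, 8, 0], [8, -20, -4], [0, -4, -6]].
An LDLᵀ factorisation of H has diagonal entries -4, -4, -2.
So there are 3 negative pivots.
H is negative definite, so the origin is a strict local maximum.

local maximum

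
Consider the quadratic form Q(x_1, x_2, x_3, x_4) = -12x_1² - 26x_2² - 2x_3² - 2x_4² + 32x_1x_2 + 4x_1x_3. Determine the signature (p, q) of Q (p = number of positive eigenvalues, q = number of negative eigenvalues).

The associated matrix is A = [[-12, 16, 2, 0], [16, -26, 0, 0], [2, 0, -2, 0], [0, 0, 0, -2]].
An LDLᵀ factorisation of A has diagonal entries -12, -14/3, -1/7, -2.
Counting signs: 4 negative.

(0, 4)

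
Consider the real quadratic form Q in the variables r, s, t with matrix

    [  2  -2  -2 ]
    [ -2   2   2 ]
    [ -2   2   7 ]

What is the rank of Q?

Applying the same elementary operations to the rows and columns of A produces a congruent diagonal matrix with entries 2, 0, 5.
That gives 2 positive, 1 zero pivots.
The rank is the number of nonzero pivots: 2.

2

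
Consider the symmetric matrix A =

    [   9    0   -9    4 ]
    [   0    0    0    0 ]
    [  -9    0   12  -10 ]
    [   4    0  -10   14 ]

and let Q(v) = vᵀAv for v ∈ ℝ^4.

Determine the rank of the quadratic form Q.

3

Congruent diagonalization of A (simultaneous row and column reduction) yields pivots 9, 0, 3, 2/9.
Counting signs: 3 positive, 1 zero.
The rank is the number of nonzero pivots: 3.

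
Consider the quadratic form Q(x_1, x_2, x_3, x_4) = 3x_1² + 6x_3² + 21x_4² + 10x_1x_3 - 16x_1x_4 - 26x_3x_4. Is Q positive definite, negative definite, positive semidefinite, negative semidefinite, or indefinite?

The associated matrix is A = [[3, 0, 5, -8], [0, 0, 0, 0], [5, 0, 6, -13], [-8, 0, -13, 21]].
Congruent diagonalization of A (simultaneous row and column reduction) yields pivots 3, 0, -7/3, -2/7.
So there are 1 positive, 2 negative, 1 zero pivots.
Hence Q is indefinite.

indefinite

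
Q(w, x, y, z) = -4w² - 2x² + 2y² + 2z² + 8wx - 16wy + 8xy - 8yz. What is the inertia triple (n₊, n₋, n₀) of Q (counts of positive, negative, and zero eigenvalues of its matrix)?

The associated matrix is A = [[-4, 4, -8, 0], [4, -2, 4, 0], [-8, 4, 2, -4], [0, 0, -4, 2]].
Symmetric row and column elimination reduces A to a congruent diagonal form with pivots -4, 2, 10, 2/5.
Counting signs: 3 positive, 1 negative.

(3, 1, 0)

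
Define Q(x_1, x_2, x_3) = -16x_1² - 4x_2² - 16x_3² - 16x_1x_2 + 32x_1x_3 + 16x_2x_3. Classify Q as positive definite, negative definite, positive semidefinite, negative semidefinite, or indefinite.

The symmetric matrix is A = [[-16, -8, 16], [-8, -4, 8], [16, 8, -16]].
Congruent diagonalization of A (simultaneous row and column reduction) yields pivots -16, 0, 0.
That gives 1 negative, 2 zero pivots.
Hence Q is negative semidefinite.

negative semidefinite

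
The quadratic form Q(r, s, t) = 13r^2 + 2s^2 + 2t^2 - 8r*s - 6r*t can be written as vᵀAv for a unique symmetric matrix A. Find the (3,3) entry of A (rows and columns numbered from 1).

2

The coefficient of t^2 in Q is 2, and that is exactly A[3,3].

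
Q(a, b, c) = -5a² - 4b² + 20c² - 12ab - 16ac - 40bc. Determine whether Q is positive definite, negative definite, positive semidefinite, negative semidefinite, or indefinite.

indefinite

The associated matrix is A = [[-5, -6, -8], [-6, -4, -20], [-8, -20, 20]].
Row-reducing A symmetrically gives the diagonal entries -5, 16/5, -1.
That gives 1 positive, 2 negative pivots.
Hence Q is indefinite.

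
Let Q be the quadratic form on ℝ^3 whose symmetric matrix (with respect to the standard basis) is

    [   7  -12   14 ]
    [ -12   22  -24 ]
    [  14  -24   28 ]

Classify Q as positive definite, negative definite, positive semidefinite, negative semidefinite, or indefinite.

positive semidefinite

Row-reducing A symmetrically gives the diagonal entries 7, 10/7, 0.
That gives 2 positive, 1 zero pivots.
Hence Q is positive semidefinite.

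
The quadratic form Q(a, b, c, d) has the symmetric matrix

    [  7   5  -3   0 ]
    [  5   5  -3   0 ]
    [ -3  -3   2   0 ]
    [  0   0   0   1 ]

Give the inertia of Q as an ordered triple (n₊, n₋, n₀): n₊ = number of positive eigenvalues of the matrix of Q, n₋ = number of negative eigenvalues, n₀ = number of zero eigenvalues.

(4, 0, 0)

An LDLᵀ factorisation of A has diagonal entries 7, 10/7, 1/5, 1.
Counting signs: 4 positive.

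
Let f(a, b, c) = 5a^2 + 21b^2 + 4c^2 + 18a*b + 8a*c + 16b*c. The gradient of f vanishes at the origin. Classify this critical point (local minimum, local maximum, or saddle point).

The Hessian at the origin is H = [[10, 18, 8], [18, 42, 16], [8, 16, 8]].
Symmetric row and column elimination reduces H to a congruent diagonal form with pivots 10, 48/5, 4/3.
Counting signs: 3 positive.
H is positive definite, so the origin is a strict local minimum.

local minimum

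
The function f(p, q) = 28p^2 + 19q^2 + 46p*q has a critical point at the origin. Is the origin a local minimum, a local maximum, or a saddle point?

local minimum

The Hessian at the origin is H = [[56, 46], [46, 38]].
det H = 56·38 − (46)² = 12 > 0 and H[1,1] = 56 > 0, so H is positive definite.
Therefore the origin is a local minimum.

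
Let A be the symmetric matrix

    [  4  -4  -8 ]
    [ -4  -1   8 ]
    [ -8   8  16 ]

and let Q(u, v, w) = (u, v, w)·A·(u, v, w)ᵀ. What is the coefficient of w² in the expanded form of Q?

16

The coefficient of w² is the diagonal entry A[3,3] = 16.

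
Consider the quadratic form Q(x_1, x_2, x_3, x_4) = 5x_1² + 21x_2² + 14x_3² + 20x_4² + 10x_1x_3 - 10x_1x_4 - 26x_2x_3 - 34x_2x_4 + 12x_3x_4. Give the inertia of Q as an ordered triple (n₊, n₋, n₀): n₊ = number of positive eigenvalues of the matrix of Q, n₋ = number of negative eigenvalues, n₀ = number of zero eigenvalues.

(4, 0, 0)

The symmetric matrix is A = [[5, 0, 5, -5], [0, 21, -13, -17], [5, -13, 14, 6], [-5, -17, 6, 20]].
An LDLᵀ factorisation of A has diagonal entries 5, 21, 20/21, 1.
So there are 4 positive pivots.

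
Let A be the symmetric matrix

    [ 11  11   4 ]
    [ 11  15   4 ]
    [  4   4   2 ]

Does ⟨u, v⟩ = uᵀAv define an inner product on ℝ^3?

yes

Leading principal minors: Δ_1 = 11, Δ_2 = 44, Δ_3 = 24.
All leading principal minors are positive, so by Sylvester's criterion Q is positive definite.
⟨·,·⟩ is an inner product exactly when A is positive definite.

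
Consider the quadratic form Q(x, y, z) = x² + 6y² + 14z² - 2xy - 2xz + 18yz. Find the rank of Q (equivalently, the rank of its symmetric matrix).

Write A = [[1, -1, -1], [-1, 6, 9], [-1, 9, 14]].
Applying the same elementary operations to the rows and columns of A produces a congruent diagonal matrix with entries 1, 5, 1/5.
Counting signs: 3 positive.
The rank is the number of nonzero pivots: 3.

3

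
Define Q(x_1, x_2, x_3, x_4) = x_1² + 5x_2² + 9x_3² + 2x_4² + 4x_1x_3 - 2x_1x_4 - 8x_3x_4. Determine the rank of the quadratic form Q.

Write A = [[1, 0, 2, -1], [0, 5, 0, 0], [2, 0, 9, -4], [-1, 0, -4, 2]].
Congruent diagonalization of A (simultaneous row and column reduction) yields pivots 1, 5, 5, 1/5.
So there are 4 positive pivots.
The rank is the number of nonzero pivots: 4.

4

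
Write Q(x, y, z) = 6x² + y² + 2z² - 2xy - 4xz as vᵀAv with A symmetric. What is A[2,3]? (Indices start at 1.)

0

The coefficient of y·z in Q is 0. For a symmetric A this equals A[2,3] + A[3,2] = 2·A[2,3].
So A[2,3] = 0/2 = 0.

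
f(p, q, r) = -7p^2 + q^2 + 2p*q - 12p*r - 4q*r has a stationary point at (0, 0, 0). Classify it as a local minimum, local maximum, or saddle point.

saddle point

The Hessian at the origin is H = [[-14, 2, -12], [2, 2, -4], [-12, -4, 0]].
Applying the same elementary operations to the rows and columns of H produces a congruent diagonal matrix with entries -14, 16/7, -4.
So there are 1 positive, 2 negative pivots.
H is indefinite, so the origin is a saddle point.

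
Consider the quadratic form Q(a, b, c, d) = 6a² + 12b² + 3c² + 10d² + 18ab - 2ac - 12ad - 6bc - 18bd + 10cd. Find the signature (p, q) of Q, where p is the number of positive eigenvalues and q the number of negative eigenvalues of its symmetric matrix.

The symmetric matrix is A = [[6, 9, -1, -6], [9, 12, -3, -9], [-1, -3, 3, 5], [-6, -9, 5, 10]].
Congruent diagonalization of A (simultaneous row and column reduction) yields pivots 6, -3/2, 13/3, 4/13.
That gives 3 positive, 1 negative pivots.

(3, 1)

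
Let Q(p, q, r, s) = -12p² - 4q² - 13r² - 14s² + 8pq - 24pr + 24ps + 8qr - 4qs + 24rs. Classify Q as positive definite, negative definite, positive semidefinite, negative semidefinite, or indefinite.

negative definite

The symmetric matrix of Q is A = [[-12, 4, -12, 12], [4, -4, 4, -2], [-12, 4, -13, 12], [12, -2, 12, -14]].
Leading principal minors: Δ_1 = -12, Δ_2 = 32, Δ_3 = -32, Δ_4 = 16.
The signs alternate starting with Δ_1 < 0, so by Sylvester's criterion Q is negative definite.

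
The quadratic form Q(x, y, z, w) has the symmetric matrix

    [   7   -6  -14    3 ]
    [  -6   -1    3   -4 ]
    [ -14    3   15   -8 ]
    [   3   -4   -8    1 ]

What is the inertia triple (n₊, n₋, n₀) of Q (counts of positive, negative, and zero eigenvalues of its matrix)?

(2, 1, 1)

Symmetric row and column elimination reduces A to a congruent diagonal form with pivots 7, -43/7, 8/43, 0.
Counting signs: 2 positive, 1 negative, 1 zero.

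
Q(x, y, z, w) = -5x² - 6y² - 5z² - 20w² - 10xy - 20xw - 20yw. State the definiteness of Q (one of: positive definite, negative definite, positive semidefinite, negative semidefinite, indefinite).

negative semidefinite

The associated matrix is A = [[-5, -5, 0, -10], [-5, -6, 0, -10], [0, 0, -5, 0], [-10, -10, 0, -20]].
Applying the same elementary operations to the rows and columns of A produces a congruent diagonal matrix with entries -5, -1, -5, 0.
Counting signs: 3 negative, 1 zero.
Hence Q is negative semidefinite.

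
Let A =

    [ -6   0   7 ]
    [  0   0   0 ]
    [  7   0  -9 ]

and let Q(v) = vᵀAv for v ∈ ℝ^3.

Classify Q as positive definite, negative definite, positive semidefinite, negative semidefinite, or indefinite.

negative semidefinite

Applying the same elementary operations to the rows and columns of A produces a congruent diagonal matrix with entries -6, 0, -5/6.
Counting signs: 2 negative, 1 zero.
Hence Q is negative semidefinite.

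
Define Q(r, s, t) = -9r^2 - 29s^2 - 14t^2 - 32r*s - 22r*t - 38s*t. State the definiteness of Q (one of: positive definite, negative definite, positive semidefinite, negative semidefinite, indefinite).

negative semidefinite

The associated matrix is A = [[-9, -16, -11], [-16, -29, -19], [-11, -19, -14]].
Symmetric row and column elimination reduces A to a congruent diagonal form with pivots -9, -5/9, 0.
That gives 2 negative, 1 zero pivots.
Hence Q is negative semidefinite.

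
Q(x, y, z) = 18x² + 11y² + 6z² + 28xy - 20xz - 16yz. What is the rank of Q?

The associated matrix is A = [[18, 14, -10], [14, 11, -8], [-10, -8, 6]].
Applying the same elementary operations to the rows and columns of A produces a congruent diagonal matrix with entries 18, 1/9, 0.
So there are 2 positive, 1 zero pivots.
The rank is the number of nonzero pivots: 2.

2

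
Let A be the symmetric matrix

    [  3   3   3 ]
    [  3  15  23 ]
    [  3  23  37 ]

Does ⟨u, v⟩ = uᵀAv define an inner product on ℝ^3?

yes

Leading principal minors: Δ_1 = 3, Δ_2 = 36, Δ_3 = 24.
All leading principal minors are positive, so by Sylvester's criterion Q is positive definite.
⟨·,·⟩ is an inner product exactly when A is positive definite.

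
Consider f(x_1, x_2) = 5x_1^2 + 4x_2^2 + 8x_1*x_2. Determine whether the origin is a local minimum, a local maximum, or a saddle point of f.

local minimum

The Hessian at the origin is H = [[10, 8], [8, 8]].
det H = 10·8 − (8)² = 16 > 0 and H[1,1] = 10 > 0, so H is positive definite.
Therefore the origin is a local minimum.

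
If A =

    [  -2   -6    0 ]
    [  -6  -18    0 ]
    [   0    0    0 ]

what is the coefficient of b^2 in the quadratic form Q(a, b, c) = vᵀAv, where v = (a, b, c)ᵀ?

-18

The coefficient of b^2 is the diagonal entry A[2,2] = -18.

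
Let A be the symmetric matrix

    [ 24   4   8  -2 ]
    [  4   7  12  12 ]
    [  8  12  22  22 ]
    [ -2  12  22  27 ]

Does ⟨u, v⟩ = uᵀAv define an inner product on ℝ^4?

yes

An LDLᵀ factorisation of A has diagonal entries 24, 19/3, 26/19, 5/26.
Counting signs: 4 positive.
Hence Q is positive definite.
⟨·,·⟩ is an inner product exactly when A is positive definite.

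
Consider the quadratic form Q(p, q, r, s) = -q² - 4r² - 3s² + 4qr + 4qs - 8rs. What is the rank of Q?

The symmetric matrix is A = [[0, 0, 0, 0], [0, -1, 2, 2], [0, 2, -4, -4], [0, 2, -4, -3]].
Symmetric row and column elimination reduces A to a congruent diagonal form with pivots 0, -1, 0, 1.
So there are 1 positive, 1 negative, 2 zero pivots.
The rank is the number of nonzero pivots: 2.

2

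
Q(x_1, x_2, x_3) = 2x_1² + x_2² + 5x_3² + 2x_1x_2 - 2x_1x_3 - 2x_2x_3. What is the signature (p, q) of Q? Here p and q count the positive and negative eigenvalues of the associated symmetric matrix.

The symmetric matrix is A = [[2, 1, -1], [1, 1, -1], [-1, -1, 5]].
Row-reducing A symmetrically gives the diagonal entries 2, 1/2, 4.
That gives 3 positive pivots.

(3, 0)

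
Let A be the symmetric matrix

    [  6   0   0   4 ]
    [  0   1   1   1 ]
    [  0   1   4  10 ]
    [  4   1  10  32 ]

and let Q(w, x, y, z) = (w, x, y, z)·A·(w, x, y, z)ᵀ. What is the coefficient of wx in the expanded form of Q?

0

The coefficient of wx is A[1,2] + A[2,1] = 2·0 = 0.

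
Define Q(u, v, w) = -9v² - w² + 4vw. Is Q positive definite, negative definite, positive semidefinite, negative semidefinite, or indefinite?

negative semidefinite

The associated matrix is A = [[0, 0, 0], [0, -9, 2], [0, 2, -1]].
Row-reducing A symmetrically gives the diagonal entries 0, -9, -5/9.
That gives 2 negative, 1 zero pivots.
Hence Q is negative semidefinite.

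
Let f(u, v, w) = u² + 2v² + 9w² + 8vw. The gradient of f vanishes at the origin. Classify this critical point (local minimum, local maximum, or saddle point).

local minimum

The Hessian at the origin is H = [[2, 0, 0], [0, 4, 8], [0, 8, 18]].
Row-reducing H symmetrically gives the diagonal entries 2, 4, 2.
Counting signs: 3 positive.
H is positive definite, so the origin is a strict local minimum.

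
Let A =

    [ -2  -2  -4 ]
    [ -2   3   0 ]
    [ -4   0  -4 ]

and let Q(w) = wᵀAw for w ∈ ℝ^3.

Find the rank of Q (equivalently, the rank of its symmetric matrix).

Symmetric row and column elimination reduces A to a congruent diagonal form with pivots -2, 5, 4/5.
So there are 2 positive, 1 negative pivots.
The rank is the number of nonzero pivots: 3.

3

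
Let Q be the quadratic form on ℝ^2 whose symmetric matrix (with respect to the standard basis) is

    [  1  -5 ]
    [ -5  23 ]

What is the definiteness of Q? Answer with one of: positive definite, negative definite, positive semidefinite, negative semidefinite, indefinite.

Row-reducing A symmetrically gives the diagonal entries 1, -2.
Counting signs: 1 positive, 1 negative.
Hence Q is indefinite.

indefinite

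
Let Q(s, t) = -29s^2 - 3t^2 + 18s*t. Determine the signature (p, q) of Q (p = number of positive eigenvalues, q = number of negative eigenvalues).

(0, 2)

Write A = [[-29, 9], [9, -3]].
Congruent diagonalization of A (simultaneous row and column reduction) yields pivots -29, -6/29.
So there are 2 negative pivots.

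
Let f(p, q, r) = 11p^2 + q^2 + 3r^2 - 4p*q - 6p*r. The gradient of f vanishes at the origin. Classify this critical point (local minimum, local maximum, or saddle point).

local minimum

The Hessian at the origin is H = [[22, -4, -6], [-4, 2, 0], [-6, 0, 6]].
An LDLᵀ factorisation of H has diagonal entries 22, 14/11, 24/7.
So there are 3 positive pivots.
H is positive definite, so the origin is a strict local minimum.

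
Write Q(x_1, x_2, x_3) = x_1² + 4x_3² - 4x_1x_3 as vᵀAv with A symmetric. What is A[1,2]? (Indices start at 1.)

0

The coefficient of x_1·x_2 in Q is 0. For a symmetric A this equals A[1,2] + A[2,1] = 2·A[1,2].
So A[1,2] = 0/2 = 0.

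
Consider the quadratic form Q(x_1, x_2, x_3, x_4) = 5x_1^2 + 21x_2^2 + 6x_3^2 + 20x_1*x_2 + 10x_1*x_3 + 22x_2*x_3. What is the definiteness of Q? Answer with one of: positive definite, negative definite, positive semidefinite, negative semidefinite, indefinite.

The symmetric matrix is A = [[5, 10, 5, 0], [10, 21, 11, 0], [5, 11, 6, 0], [0, 0, 0, 0]].
Applying the same elementary operations to the rows and columns of A produces a congruent diagonal matrix with entries 5, 1, 0, 0.
Counting signs: 2 positive, 2 zero.
Hence Q is positive semidefinite.

positive semidefinite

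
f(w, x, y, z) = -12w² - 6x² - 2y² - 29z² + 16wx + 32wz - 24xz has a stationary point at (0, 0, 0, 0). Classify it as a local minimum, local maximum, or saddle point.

local maximum

The Hessian at the origin is H = [[-24, 16, 0, 32], [16, -12, 0, -24], [0, 0, -4, 0], [32, -24, 0, -58]].
Symmetric row and column elimination reduces H to a congruent diagonal form with pivots -24, -4/3, -4, -10.
That gives 4 negative pivots.
H is negative definite, so the origin is a strict local maximum.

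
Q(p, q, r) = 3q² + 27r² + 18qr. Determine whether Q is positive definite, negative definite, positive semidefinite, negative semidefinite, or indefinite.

The symmetric matrix is A = [[0, 0, 0], [0, 3, 9], [0, 9, 27]].
Congruent diagonalization of A (simultaneous row and column reduction) yields pivots 0, 3, 0.
So there are 1 positive, 2 zero pivots.
Hence Q is positive semidefinite.

positive semidefinite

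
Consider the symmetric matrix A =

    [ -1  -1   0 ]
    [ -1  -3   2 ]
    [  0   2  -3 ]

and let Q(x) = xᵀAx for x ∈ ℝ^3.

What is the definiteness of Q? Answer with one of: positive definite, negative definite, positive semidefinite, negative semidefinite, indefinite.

An LDLᵀ factorisation of A has diagonal entries -1, -2, -1.
That gives 3 negative pivots.
Hence Q is negative definite.

negative definite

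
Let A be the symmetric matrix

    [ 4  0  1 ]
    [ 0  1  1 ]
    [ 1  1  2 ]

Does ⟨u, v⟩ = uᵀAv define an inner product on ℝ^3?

Applying the same elementary operations to the rows and columns of A produces a congruent diagonal matrix with entries 4, 1, 3/4.
So there are 3 positive pivots.
Hence Q is positive definite.
⟨·,·⟩ is an inner product exactly when A is positive definite.

yes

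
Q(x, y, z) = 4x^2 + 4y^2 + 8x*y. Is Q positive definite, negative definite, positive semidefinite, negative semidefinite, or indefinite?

positive semidefinite

The symmetric matrix is A = [[4, 4, 0], [4, 4, 0], [0, 0, 0]].
Congruent diagonalization of A (simultaneous row and column reduction) yields pivots 4, 0, 0.
That gives 1 positive, 2 zero pivots.
Hence Q is positive semidefinite.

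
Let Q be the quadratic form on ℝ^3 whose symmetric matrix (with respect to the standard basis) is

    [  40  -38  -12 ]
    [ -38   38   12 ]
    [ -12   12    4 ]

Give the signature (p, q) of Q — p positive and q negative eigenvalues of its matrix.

Symmetric row and column elimination reduces A to a congruent diagonal form with pivots 40, 19/10, 4/19.
Counting signs: 3 positive.

(3, 0)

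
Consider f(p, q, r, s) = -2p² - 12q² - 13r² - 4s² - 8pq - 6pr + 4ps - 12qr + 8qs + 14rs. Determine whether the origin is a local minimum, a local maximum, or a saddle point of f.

The Hessian at the origin is H = [[-4, -8, -6, 4], [-8, -24, -12, 8], [-6, -12, -26, 14], [4, 8, 14, -8]].
Row-reducing H symmetrically gives the diagonal entries -4, -8, -17, -4/17.
So there are 4 negative pivots.
H is negative definite, so the origin is a strict local maximum.

local maximum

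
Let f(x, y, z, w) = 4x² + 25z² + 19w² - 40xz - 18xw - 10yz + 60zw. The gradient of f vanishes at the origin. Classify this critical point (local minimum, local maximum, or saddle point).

The Hessian at the origin is H = [[8, 0, -40, -18], [0, 0, -10, 0], [-40, -10, 50, 60], [-18, 0, 60, 38]].
H is indefinite, so the origin is a saddle point.

saddle point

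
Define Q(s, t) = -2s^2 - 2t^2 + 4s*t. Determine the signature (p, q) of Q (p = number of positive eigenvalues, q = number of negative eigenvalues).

(0, 1)

The associated matrix is A = [[-2, 2], [2, -2]].
Row-reducing A symmetrically gives the diagonal entries -2, 0.
So there are 1 negative, 1 zero pivots.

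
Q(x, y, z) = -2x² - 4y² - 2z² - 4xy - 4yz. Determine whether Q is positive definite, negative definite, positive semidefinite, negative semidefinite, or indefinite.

negative semidefinite

The symmetric matrix is A = [[-2, -2, 0], [-2, -4, -2], [0, -2, -2]].
Congruent diagonalization of A (simultaneous row and column reduction) yields pivots -2, -2, 0.
So there are 2 negative, 1 zero pivots.
Hence Q is negative semidefinite.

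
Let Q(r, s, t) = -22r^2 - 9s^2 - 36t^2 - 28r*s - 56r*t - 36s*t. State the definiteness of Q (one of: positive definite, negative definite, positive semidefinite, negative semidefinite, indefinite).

negative semidefinite

The symmetric matrix is A = [[-22, -14, -28], [-14, -9, -18], [-28, -18, -36]].
Applying the same elementary operations to the rows and columns of A produces a congruent diagonal matrix with entries -22, -1/11, 0.
So there are 2 negative, 1 zero pivots.
Hence Q is negative semidefinite.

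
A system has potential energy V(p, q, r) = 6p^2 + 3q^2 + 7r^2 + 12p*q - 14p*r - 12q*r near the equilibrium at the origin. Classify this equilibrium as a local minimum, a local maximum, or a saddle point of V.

The Hessian at the origin is H = [[12, 12, -14], [12, 6, -12], [-14, -12, 14]].
An LDLᵀ factorisation of H has diagonal entries 12, -6, -5/3.
Counting signs: 1 positive, 2 negative.
H is indefinite, so the origin is a saddle point.

saddle point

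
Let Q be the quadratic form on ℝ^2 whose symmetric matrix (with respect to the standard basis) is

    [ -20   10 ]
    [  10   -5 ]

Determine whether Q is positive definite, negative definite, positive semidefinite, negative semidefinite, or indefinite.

For the 2×2 matrix [[-20, 10], [10, -5]]: det = -20·-5 − (10)² = 0, trace = -25.
det = 0 so one eigenvalue is zero; the form is semidefinite with the sign of the trace.

negative semidefinite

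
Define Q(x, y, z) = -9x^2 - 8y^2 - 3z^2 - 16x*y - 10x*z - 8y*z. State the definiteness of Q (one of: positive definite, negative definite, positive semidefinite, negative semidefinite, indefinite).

negative semidefinite

The associated matrix is A = [[-9, -8, -5], [-8, -8, -4], [-5, -4, -3]].
Row-reducing A symmetrically gives the diagonal entries -9, -8/9, 0.
That gives 2 negative, 1 zero pivots.
Hence Q is negative semidefinite.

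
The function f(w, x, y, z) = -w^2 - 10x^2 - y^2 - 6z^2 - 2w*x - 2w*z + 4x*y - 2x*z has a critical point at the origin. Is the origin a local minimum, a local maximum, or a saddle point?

The Hessian at the origin is H = [[-2, -2, 0, -2], [-2, -20, 4, -2], [0, 4, -2, 0], [-2, -2, 0, -12]].
Congruent diagonalization of H (simultaneous row and column reduction) yields pivots -2, -18, -10/9, -10.
That gives 4 negative pivots.
H is negative definite, so the origin is a strict local maximum.

local maximum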